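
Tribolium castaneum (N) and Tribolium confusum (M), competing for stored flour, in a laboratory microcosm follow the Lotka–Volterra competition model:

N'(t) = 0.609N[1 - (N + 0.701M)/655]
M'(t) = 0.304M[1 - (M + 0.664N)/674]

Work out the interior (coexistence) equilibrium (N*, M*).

N* ≈ 341, M* ≈ 447

Setting both brackets to zero gives the nullclines N + 0.701M = 655 and 0.664N + M = 674.
Substituting M = 674 - 0.664N into the first: N(1 - 0.701·0.664) = 655 - 0.701·674.
So N* = 183/0.535 = 341, and then M* = 674 - 0.664·341 = 447.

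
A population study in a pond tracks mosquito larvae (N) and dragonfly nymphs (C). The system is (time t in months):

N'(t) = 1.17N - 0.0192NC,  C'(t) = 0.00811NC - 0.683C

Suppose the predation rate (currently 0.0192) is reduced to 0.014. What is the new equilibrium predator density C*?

At the interior fixed point, setting dN/dt = 0 with N > 0 fixes C* = (prey growth rate)/(NC coefficient) — independent of the other coefficients.
With the change, C* = 1.17/0.014 = 83.6; it rises from 60.9.

C* ≈ 83.6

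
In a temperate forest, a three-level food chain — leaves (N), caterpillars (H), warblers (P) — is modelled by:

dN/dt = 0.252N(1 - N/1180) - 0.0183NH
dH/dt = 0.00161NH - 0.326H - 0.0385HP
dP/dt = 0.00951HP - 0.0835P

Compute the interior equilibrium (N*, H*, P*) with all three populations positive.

N* ≈ 428, H* ≈ 8.78, P* ≈ 9.41

From dP/dt = 0: 0.00951H* = 0.0835, so H* = 8.78.
From dN/dt = 0: 0.252(1 - N*/1180) = 0.0183·8.78, giving N* = 1180·(1 - 0.638) = 428.
From dH/dt = 0: 0.00161·428 - 0.326 = 0.0385P*, so P* = 0.362/0.0385 = 9.41.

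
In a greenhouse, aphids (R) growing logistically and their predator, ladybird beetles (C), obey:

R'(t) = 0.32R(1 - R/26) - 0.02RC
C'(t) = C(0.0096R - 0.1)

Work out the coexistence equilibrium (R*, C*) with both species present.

R* ≈ 10.4, C* ≈ 9.59

From dC/dt = 0 with C > 0: 0.0096R* = 0.1, so R* = 10.4.
Substitute into dR/dt = 0: 0.32(1 - 10.4/26) = 0.02C*.
The bracket is 0.599, giving C* = 0.192/0.02 = 9.59.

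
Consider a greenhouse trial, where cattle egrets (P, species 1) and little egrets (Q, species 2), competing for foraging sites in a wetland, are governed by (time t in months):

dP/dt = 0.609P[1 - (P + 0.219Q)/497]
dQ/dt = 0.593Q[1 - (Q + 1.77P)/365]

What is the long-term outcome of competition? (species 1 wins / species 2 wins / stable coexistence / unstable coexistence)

Compare the nullcline intercepts: K1/α12 = 497/0.219 = 2270 > K2 = 365; K2/α21 = 365/1.77 = 206 < K1 = 497.
Since the inequalities point opposite ways, species 1 can invade but species 2 cannot.

species 1 excludes species 2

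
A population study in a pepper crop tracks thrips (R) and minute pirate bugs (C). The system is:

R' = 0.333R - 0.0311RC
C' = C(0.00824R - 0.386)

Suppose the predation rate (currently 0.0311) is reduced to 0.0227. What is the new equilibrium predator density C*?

C* ≈ 14.7

At the interior fixed point, setting dR/dt = 0 with R > 0 fixes C* = (prey growth rate)/(RC coefficient) — independent of the other coefficients.
With the change, C* = 0.333/0.0227 = 14.7; it rises from 10.7.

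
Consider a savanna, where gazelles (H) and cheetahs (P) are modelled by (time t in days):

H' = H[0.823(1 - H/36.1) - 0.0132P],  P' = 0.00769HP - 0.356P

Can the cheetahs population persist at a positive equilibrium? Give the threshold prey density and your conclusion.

The predator equation gives dP/dt > 0 only when H > 0.356/0.00769 = 46.3.
Without the predator, H → K = 36.1. Since 36.1 < 46.3, the predator cannot invade.

Threshold H = 46.3; K < 46.3, so no, the predator goes extinct.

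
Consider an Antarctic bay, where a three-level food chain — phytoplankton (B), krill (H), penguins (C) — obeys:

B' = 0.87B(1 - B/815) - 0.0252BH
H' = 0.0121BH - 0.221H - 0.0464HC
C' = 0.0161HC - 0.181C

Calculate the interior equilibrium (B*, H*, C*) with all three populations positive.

B* ≈ 550, H* ≈ 11.2, C* ≈ 139

From dC/dt = 0: 0.0161H* = 0.181, so H* = 11.2.
From dB/dt = 0: 0.87(1 - B*/815) = 0.0252·11.2, giving B* = 815·(1 - 0.326) = 550.
From dH/dt = 0: 0.0121·550 - 0.221 = 0.0464C*, so C* = 6.43/0.0464 = 139.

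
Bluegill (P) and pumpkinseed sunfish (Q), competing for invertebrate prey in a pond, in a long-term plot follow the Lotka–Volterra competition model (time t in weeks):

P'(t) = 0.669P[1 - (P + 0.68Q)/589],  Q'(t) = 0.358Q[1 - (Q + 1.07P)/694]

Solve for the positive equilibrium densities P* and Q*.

Setting both brackets to zero gives the nullclines P + 0.68Q = 589 and 1.07P + Q = 694.
Substituting Q = 694 - 1.07P into the first: P(1 - 0.68·1.07) = 589 - 0.68·694.
So P* = 117/0.272 = 430, and then Q* = 694 - 1.07·430 = 234.

P* ≈ 430, Q* ≈ 234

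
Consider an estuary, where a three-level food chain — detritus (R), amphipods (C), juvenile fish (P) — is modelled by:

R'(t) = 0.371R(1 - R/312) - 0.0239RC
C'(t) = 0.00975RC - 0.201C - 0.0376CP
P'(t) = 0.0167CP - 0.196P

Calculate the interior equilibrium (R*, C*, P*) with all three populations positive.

R* ≈ 76.1, C* ≈ 11.7, P* ≈ 14.4

From dP/dt = 0: 0.0167C* = 0.196, so C* = 11.7.
From dR/dt = 0: 0.371(1 - R*/312) = 0.0239·11.7, giving R* = 312·(1 - 0.756) = 76.1.
From dC/dt = 0: 0.00975·76.1 - 0.201 = 0.0376P*, so P* = 0.541/0.0376 = 14.4.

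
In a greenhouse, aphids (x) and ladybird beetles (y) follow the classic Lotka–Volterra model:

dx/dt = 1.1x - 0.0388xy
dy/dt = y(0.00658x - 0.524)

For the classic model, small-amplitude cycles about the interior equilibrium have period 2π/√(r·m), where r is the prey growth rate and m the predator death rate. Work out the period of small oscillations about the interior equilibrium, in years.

T ≈ 8.28 years

Here r = 1.1 and m = 0.524, so r·m = 0.576.
ω = √0.576 = 0.759 per year, hence T = 2π/ω ≈ 8.28 years.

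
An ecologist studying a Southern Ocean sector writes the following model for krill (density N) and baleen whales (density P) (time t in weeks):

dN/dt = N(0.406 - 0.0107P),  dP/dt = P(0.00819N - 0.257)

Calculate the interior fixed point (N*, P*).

Set dP/dt = 0 with P > 0: 0.00819N - 0.257 = 0, so N* = 0.257/0.00819 = 31.4.
Set dN/dt = 0 with N > 0: 0.406 - 0.0107P = 0, so P* = 0.406/0.0107 = 37.9.

N* ≈ 31.4, P* ≈ 37.9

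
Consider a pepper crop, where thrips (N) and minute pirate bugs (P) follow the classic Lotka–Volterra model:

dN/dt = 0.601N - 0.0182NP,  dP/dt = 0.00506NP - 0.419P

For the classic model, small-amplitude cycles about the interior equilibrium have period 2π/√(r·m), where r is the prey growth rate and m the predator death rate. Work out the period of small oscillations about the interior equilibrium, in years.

T ≈ 12.5 years

Here r = 0.601 and m = 0.419, so r·m = 0.252.
ω = √0.252 = 0.502 per year, hence T = 2π/ω ≈ 12.5 years.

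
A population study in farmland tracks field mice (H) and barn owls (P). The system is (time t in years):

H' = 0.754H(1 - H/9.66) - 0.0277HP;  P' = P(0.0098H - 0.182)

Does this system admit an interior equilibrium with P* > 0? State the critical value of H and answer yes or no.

The predator equation gives dP/dt > 0 only when H > 0.182/0.0098 = 18.6.
Without the predator, H → K = 9.66. Since 9.66 < 18.6, the predator cannot invade.

Threshold H = 18.6; K < 18.6, so no, the predator goes extinct.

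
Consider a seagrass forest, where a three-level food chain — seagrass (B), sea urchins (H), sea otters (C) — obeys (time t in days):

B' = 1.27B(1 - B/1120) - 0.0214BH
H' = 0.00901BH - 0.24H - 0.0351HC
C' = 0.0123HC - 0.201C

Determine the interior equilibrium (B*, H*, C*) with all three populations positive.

B* ≈ 812, H* ≈ 16.3, C* ≈ 201

From dC/dt = 0: 0.0123H* = 0.201, so H* = 16.3.
From dB/dt = 0: 1.27(1 - B*/1120) = 0.0214·16.3, giving B* = 1120·(1 - 0.275) = 812.
From dH/dt = 0: 0.00901·812 - 0.24 = 0.0351C*, so C* = 7.07/0.0351 = 201.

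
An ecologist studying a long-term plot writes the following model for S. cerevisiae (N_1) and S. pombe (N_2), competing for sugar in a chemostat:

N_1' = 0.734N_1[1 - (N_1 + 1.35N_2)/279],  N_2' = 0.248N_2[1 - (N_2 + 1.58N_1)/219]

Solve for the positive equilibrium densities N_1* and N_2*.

Setting both brackets to zero gives the nullclines N_1 + 1.35N_2 = 279 and 1.58N_1 + N_2 = 219.
Substituting N_2 = 219 - 1.58N_1 into the first: N_1(1 - 1.35·1.58) = 279 - 1.35·219.
So N_1* = -16.7/-1.13 = 14.7, and then N_2* = 219 - 1.58·14.7 = 196.

N_1* ≈ 14.7, N_2* ≈ 196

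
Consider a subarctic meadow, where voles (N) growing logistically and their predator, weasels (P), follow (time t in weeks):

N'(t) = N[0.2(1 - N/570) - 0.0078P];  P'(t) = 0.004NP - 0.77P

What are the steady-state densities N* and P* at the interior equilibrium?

N* ≈ 192, P* ≈ 17

From dP/dt = 0 with P > 0: 0.004N* = 0.77, so N* = 192.
Substitute into dN/dt = 0: 0.2(1 - 192/570) = 0.0078P*.
The bracket is 0.662, giving P* = 0.132/0.0078 = 17.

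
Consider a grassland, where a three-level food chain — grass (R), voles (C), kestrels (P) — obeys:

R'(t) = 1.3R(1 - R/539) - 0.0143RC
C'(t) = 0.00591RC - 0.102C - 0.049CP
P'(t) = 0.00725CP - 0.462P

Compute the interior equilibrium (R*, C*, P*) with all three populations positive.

From dP/dt = 0: 0.00725C* = 0.462, so C* = 63.7.
From dR/dt = 0: 1.3(1 - R*/539) = 0.0143·63.7, giving R* = 539·(1 - 0.701) = 161.
From dC/dt = 0: 0.00591·161 - 0.102 = 0.049P*, so P* = 0.851/0.049 = 17.4.

R* ≈ 161, C* ≈ 63.7, P* ≈ 17.4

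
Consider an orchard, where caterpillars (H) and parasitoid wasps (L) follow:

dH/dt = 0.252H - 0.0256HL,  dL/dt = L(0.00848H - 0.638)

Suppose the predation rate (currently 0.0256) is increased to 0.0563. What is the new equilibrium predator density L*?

At the interior fixed point, setting dH/dt = 0 with H > 0 fixes L* = (prey growth rate)/(HL coefficient) — independent of the other coefficients.
With the change, L* = 0.252/0.0563 = 4.48; it falls from 9.84.

L* ≈ 4.48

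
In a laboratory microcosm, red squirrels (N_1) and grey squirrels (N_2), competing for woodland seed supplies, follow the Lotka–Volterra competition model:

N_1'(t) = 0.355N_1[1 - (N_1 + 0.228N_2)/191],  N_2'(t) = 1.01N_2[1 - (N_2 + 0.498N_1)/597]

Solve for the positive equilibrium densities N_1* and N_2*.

Setting both brackets to zero gives the nullclines N_1 + 0.228N_2 = 191 and 0.498N_1 + N_2 = 597.
Substituting N_2 = 597 - 0.498N_1 into the first: N_1(1 - 0.228·0.498) = 191 - 0.228·597.
So N_1* = 54.9/0.886 = 61.9, and then N_2* = 597 - 0.498·61.9 = 566.

N_1* ≈ 61.9, N_2* ≈ 566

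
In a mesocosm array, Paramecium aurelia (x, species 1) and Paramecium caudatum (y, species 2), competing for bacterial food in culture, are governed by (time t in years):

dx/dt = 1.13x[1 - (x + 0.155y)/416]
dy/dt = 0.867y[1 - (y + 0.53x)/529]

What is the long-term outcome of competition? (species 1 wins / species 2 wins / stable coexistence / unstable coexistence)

stable coexistence

Compare the nullcline intercepts: K1/α12 = 416/0.155 = 2680 > K2 = 529; K2/α21 = 529/0.53 = 998 > K1 = 416.
Since both inequalities hold, each species can invade when rare, so the interior equilibrium is stable.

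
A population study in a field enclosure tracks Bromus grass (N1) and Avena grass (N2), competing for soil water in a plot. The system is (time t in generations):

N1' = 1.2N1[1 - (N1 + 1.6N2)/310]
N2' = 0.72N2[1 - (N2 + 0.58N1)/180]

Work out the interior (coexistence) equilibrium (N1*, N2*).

N1* ≈ 306, N2* ≈ 2.78

Setting both brackets to zero gives the nullclines N1 + 1.6N2 = 310 and 0.58N1 + N2 = 180.
Substituting N2 = 180 - 0.58N1 into the first: N1(1 - 1.6·0.58) = 310 - 1.6·180.
So N1* = 22/0.072 = 306, and then N2* = 180 - 0.58·306 = 2.78.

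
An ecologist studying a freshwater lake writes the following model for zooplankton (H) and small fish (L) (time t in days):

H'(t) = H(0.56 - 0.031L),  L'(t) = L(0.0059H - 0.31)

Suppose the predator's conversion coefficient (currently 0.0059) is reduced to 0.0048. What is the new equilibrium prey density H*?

H* ≈ 64.6

At the interior fixed point, setting dL/dt = 0 with L > 0 fixes H* = (predator death rate)/(HL coefficient) — independent of the other coefficients.
With the change, H* = 0.31/0.0048 = 64.6; it rises from 52.5.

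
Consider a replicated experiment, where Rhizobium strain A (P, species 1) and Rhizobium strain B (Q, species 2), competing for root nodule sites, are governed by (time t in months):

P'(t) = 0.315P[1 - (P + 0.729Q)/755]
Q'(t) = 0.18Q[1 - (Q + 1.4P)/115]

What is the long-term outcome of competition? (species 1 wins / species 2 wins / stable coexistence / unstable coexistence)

species 1 excludes species 2

Compare the nullcline intercepts: K1/α12 = 755/0.729 = 1040 > K2 = 115; K2/α21 = 115/1.4 = 82.1 < K1 = 755.
Since the inequalities point opposite ways, species 1 can invade but species 2 cannot.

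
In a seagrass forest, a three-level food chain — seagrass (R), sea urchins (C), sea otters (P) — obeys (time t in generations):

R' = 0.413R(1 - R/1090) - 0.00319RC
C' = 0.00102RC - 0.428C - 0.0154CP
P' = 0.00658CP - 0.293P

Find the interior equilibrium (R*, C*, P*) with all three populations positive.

From dP/dt = 0: 0.00658C* = 0.293, so C* = 44.5.
From dR/dt = 0: 0.413(1 - R*/1090) = 0.00319·44.5, giving R* = 1090·(1 - 0.344) = 715.
From dC/dt = 0: 0.00102·715 - 0.428 = 0.0154P*, so P* = 0.301/0.0154 = 19.6.

R* ≈ 715, C* ≈ 44.5, P* ≈ 19.6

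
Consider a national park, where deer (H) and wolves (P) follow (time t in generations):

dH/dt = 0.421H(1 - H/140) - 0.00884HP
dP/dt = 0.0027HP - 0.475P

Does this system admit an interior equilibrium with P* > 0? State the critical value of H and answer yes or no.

The predator equation gives dP/dt > 0 only when H > 0.475/0.0027 = 176.
Without the predator, H → K = 140. Since 140 < 176, the predator cannot invade.

Threshold H = 176; K < 176, so no, the predator goes extinct.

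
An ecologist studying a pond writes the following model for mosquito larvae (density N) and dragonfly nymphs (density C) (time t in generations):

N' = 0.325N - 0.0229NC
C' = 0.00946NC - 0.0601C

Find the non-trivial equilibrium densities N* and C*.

N* ≈ 6.35, C* ≈ 14.2

Set dC/dt = 0 with C > 0: 0.00946N - 0.0601 = 0, so N* = 0.0601/0.00946 = 6.35.
Set dN/dt = 0 with N > 0: 0.325 - 0.0229C = 0, so C* = 0.325/0.0229 = 14.2.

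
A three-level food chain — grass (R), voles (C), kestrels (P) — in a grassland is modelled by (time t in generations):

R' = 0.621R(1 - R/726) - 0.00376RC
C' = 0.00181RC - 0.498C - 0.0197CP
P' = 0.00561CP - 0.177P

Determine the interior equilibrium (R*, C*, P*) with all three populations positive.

From dP/dt = 0: 0.00561C* = 0.177, so C* = 31.6.
From dR/dt = 0: 0.621(1 - R*/726) = 0.00376·31.6, giving R* = 726·(1 - 0.191) = 587.
From dC/dt = 0: 0.00181·587 - 0.498 = 0.0197P*, so P* = 0.565/0.0197 = 28.7.

R* ≈ 587, C* ≈ 31.6, P* ≈ 28.7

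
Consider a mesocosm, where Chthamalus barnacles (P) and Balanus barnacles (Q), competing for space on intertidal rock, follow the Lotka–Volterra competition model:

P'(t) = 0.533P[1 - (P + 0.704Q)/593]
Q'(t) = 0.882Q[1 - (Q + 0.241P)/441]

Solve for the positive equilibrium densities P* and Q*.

Setting both brackets to zero gives the nullclines P + 0.704Q = 593 and 0.241P + Q = 441.
Substituting Q = 441 - 0.241P into the first: P(1 - 0.704·0.241) = 593 - 0.704·441.
So P* = 283/0.83 = 340, and then Q* = 441 - 0.241·340 = 359.

P* ≈ 340, Q* ≈ 359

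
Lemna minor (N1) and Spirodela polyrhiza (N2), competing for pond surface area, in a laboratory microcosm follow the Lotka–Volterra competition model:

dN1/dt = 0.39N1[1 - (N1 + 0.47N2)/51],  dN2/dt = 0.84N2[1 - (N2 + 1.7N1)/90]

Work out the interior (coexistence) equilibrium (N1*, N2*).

N1* ≈ 43.3, N2* ≈ 16.4

Setting both brackets to zero gives the nullclines N1 + 0.47N2 = 51 and 1.7N1 + N2 = 90.
Substituting N2 = 90 - 1.7N1 into the first: N1(1 - 0.47·1.7) = 51 - 0.47·90.
So N1* = 8.7/0.201 = 43.3, and then N2* = 90 - 1.7·43.3 = 16.4.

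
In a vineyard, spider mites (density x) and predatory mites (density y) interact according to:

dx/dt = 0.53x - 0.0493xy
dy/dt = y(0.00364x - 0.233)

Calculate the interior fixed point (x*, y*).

Set dy/dt = 0 with y > 0: 0.00364x - 0.233 = 0, so x* = 0.233/0.00364 = 64.
Set dx/dt = 0 with x > 0: 0.53 - 0.0493y = 0, so y* = 0.53/0.0493 = 10.8.

x* ≈ 64, y* ≈ 10.8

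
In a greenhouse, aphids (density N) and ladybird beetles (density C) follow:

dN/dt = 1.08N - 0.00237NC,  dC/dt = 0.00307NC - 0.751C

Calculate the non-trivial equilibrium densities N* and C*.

N* ≈ 245, C* ≈ 456

Set dC/dt = 0 with C > 0: 0.00307N - 0.751 = 0, so N* = 0.751/0.00307 = 245.
Set dN/dt = 0 with N > 0: 1.08 - 0.00237C = 0, so C* = 1.08/0.00237 = 456.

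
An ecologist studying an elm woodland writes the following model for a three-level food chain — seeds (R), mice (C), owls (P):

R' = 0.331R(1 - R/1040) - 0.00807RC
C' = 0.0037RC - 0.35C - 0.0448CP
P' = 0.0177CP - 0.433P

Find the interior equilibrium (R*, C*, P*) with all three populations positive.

From dP/dt = 0: 0.0177C* = 0.433, so C* = 24.5.
From dR/dt = 0: 0.331(1 - R*/1040) = 0.00807·24.5, giving R* = 1040·(1 - 0.596) = 420.
From dC/dt = 0: 0.0037·420 - 0.35 = 0.0448P*, so P* = 1.2/0.0448 = 26.9.

R* ≈ 420, C* ≈ 24.5, P* ≈ 26.9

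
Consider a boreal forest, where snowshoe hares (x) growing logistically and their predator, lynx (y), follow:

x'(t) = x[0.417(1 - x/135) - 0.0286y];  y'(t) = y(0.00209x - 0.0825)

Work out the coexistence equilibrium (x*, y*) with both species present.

From dy/dt = 0 with y > 0: 0.00209x* = 0.0825, so x* = 39.5.
Substitute into dx/dt = 0: 0.417(1 - 39.5/135) = 0.0286y*.
The bracket is 0.708, giving y* = 0.295/0.0286 = 10.3.

x* ≈ 39.5, y* ≈ 10.3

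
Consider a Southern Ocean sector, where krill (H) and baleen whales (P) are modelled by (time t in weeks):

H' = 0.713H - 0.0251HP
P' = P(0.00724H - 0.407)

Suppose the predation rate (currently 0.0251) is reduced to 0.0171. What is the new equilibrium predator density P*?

At the interior fixed point, setting dH/dt = 0 with H > 0 fixes P* = (prey growth rate)/(HP coefficient) — independent of the other coefficients.
With the change, P* = 0.713/0.0171 = 41.7; it rises from 28.4.

P* ≈ 41.7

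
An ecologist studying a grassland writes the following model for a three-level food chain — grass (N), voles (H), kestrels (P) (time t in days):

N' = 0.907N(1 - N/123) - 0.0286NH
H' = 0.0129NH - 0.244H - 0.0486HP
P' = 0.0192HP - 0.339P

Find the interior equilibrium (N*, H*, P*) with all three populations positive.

N* ≈ 54.5, H* ≈ 17.7, P* ≈ 9.45

From dP/dt = 0: 0.0192H* = 0.339, so H* = 17.7.
From dN/dt = 0: 0.907(1 - N*/123) = 0.0286·17.7, giving N* = 123·(1 - 0.557) = 54.5.
From dH/dt = 0: 0.0129·54.5 - 0.244 = 0.0486P*, so P* = 0.459/0.0486 = 9.45.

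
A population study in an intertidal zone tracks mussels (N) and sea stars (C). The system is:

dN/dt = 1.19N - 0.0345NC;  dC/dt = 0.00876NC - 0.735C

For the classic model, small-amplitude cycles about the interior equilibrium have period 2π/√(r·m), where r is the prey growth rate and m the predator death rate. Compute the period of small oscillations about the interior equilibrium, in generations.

T ≈ 6.72 generations

Here r = 1.19 and m = 0.735, so r·m = 0.875.
ω = √0.875 = 0.935 per generation, hence T = 2π/ω ≈ 6.72 generations.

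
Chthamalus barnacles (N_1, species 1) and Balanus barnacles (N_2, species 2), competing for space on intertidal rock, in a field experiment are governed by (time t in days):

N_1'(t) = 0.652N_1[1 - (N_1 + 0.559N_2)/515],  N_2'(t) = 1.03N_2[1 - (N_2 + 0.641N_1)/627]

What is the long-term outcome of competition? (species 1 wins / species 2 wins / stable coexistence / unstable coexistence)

Compare the nullcline intercepts: K1/α12 = 515/0.559 = 921 > K2 = 627; K2/α21 = 627/0.641 = 978 > K1 = 515.
Since both inequalities hold, each species can invade when rare, so the interior equilibrium is stable.

stable coexistence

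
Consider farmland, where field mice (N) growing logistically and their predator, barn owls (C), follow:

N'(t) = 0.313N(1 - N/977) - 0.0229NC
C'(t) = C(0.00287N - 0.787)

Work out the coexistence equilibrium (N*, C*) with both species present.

From dC/dt = 0 with C > 0: 0.00287N* = 0.787, so N* = 274.
Substitute into dN/dt = 0: 0.313(1 - 274/977) = 0.0229C*.
The bracket is 0.719, giving C* = 0.225/0.0229 = 9.83.

N* ≈ 274, C* ≈ 9.83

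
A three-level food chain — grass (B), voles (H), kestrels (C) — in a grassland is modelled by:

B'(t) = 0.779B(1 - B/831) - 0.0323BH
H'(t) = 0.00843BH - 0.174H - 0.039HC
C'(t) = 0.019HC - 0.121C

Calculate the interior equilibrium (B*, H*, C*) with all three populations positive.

From dC/dt = 0: 0.019H* = 0.121, so H* = 6.37.
From dB/dt = 0: 0.779(1 - B*/831) = 0.0323·6.37, giving B* = 831·(1 - 0.264) = 612.
From dH/dt = 0: 0.00843·612 - 0.174 = 0.039C*, so C* = 4.98/0.039 = 128.

B* ≈ 612, H* ≈ 6.37, C* ≈ 128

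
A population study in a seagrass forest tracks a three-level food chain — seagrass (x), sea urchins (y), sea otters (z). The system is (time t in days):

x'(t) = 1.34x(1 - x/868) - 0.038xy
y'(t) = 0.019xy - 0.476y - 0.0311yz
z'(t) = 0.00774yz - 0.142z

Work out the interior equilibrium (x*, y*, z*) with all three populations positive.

From dz/dt = 0: 0.00774y* = 0.142, so y* = 18.3.
From dx/dt = 0: 1.34(1 - x*/868) = 0.038·18.3, giving x* = 868·(1 - 0.52) = 416.
From dy/dt = 0: 0.019·416 - 0.476 = 0.0311z*, so z* = 7.44/0.0311 = 239.

x* ≈ 416, y* ≈ 18.3, z* ≈ 239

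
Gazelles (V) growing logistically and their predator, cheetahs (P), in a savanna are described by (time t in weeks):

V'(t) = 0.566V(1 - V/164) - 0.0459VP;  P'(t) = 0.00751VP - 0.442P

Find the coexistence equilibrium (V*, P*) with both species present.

V* ≈ 58.9, P* ≈ 7.91

From dP/dt = 0 with P > 0: 0.00751V* = 0.442, so V* = 58.9.
Substitute into dV/dt = 0: 0.566(1 - 58.9/164) = 0.0459P*.
The bracket is 0.641, giving P* = 0.363/0.0459 = 7.91.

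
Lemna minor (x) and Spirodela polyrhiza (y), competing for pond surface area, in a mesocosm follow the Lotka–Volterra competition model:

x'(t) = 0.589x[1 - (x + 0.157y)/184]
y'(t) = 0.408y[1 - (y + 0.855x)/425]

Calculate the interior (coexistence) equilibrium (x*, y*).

Setting both brackets to zero gives the nullclines x + 0.157y = 184 and 0.855x + y = 425.
Substituting y = 425 - 0.855x into the first: x(1 - 0.157·0.855) = 184 - 0.157·425.
So x* = 117/0.866 = 135, and then y* = 425 - 0.855·135 = 309.

x* ≈ 135, y* ≈ 309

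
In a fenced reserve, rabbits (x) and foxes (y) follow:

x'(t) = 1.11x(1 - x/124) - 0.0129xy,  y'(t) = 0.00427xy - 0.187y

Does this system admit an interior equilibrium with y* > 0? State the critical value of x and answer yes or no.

The predator equation gives dy/dt > 0 only when x > 0.187/0.00427 = 43.8.
Without the predator, x → K = 124. Since 124 > 43.8, the predator can invade and persist.

Threshold x = 43.8; K > 43.8, so yes, the predator persists.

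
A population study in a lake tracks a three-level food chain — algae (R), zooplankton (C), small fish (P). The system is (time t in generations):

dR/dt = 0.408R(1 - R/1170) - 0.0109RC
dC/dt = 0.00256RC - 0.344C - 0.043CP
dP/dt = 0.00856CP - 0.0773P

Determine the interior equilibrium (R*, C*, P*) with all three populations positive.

R* ≈ 888, C* ≈ 9.03, P* ≈ 44.9

From dP/dt = 0: 0.00856C* = 0.0773, so C* = 9.03.
From dR/dt = 0: 0.408(1 - R*/1170) = 0.0109·9.03, giving R* = 1170·(1 - 0.241) = 888.
From dC/dt = 0: 0.00256·888 - 0.344 = 0.043P*, so P* = 1.93/0.043 = 44.9.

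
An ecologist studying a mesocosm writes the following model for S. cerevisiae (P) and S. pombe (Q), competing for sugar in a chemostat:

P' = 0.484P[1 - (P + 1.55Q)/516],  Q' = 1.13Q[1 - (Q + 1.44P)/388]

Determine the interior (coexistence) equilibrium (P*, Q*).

P* ≈ 69.3, Q* ≈ 288

Setting both brackets to zero gives the nullclines P + 1.55Q = 516 and 1.44P + Q = 388.
Substituting Q = 388 - 1.44P into the first: P(1 - 1.55·1.44) = 516 - 1.55·388.
So P* = -85.4/-1.23 = 69.3, and then Q* = 388 - 1.44·69.3 = 288.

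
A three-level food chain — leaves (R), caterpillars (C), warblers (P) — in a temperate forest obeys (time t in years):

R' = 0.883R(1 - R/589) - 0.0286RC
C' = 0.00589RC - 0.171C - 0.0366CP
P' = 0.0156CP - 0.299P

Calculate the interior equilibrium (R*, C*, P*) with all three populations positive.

R* ≈ 223, C* ≈ 19.2, P* ≈ 31.3

From dP/dt = 0: 0.0156C* = 0.299, so C* = 19.2.
From dR/dt = 0: 0.883(1 - R*/589) = 0.0286·19.2, giving R* = 589·(1 - 0.621) = 223.
From dC/dt = 0: 0.00589·223 - 0.171 = 0.0366P*, so P* = 1.14/0.0366 = 31.3.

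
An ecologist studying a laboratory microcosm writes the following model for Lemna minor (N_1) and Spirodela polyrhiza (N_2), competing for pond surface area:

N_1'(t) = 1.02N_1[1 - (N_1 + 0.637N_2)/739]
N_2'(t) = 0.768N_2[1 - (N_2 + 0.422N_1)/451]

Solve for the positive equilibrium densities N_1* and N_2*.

Setting both brackets to zero gives the nullclines N_1 + 0.637N_2 = 739 and 0.422N_1 + N_2 = 451.
Substituting N_2 = 451 - 0.422N_1 into the first: N_1(1 - 0.637·0.422) = 739 - 0.637·451.
So N_1* = 452/0.731 = 618, and then N_2* = 451 - 0.422·618 = 190.

N_1* ≈ 618, N_2* ≈ 190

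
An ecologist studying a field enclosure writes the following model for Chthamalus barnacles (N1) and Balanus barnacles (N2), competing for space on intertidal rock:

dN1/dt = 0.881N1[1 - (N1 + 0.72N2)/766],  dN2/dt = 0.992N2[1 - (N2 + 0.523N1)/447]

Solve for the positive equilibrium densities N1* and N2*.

Setting both brackets to zero gives the nullclines N1 + 0.72N2 = 766 and 0.523N1 + N2 = 447.
Substituting N2 = 447 - 0.523N1 into the first: N1(1 - 0.72·0.523) = 766 - 0.72·447.
So N1* = 444/0.623 = 712, and then N2* = 447 - 0.523·712 = 74.4.

N1* ≈ 712, N2* ≈ 74.4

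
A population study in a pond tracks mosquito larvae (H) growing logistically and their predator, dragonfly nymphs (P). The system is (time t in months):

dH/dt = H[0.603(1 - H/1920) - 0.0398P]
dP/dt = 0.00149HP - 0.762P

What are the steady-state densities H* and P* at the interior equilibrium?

H* ≈ 511, P* ≈ 11.1

From dP/dt = 0 with P > 0: 0.00149H* = 0.762, so H* = 511.
Substitute into dH/dt = 0: 0.603(1 - 511/1920) = 0.0398P*.
The bracket is 0.734, giving P* = 0.442/0.0398 = 11.1.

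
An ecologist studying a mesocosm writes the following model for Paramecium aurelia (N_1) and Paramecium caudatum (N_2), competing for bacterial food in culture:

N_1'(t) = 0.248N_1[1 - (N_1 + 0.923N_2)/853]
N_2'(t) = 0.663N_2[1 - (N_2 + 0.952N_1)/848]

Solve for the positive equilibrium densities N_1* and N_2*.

N_1* ≈ 580, N_2* ≈ 296

Setting both brackets to zero gives the nullclines N_1 + 0.923N_2 = 853 and 0.952N_1 + N_2 = 848.
Substituting N_2 = 848 - 0.952N_1 into the first: N_1(1 - 0.923·0.952) = 853 - 0.923·848.
So N_1* = 70.3/0.121 = 580, and then N_2* = 848 - 0.952·580 = 296.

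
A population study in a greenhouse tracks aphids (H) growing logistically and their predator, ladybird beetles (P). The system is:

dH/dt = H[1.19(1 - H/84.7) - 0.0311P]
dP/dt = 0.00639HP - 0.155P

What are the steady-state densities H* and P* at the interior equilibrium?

H* ≈ 24.3, P* ≈ 27.3

From dP/dt = 0 with P > 0: 0.00639H* = 0.155, so H* = 24.3.
Substitute into dH/dt = 0: 1.19(1 - 24.3/84.7) = 0.0311P*.
The bracket is 0.714, giving P* = 0.849/0.0311 = 27.3.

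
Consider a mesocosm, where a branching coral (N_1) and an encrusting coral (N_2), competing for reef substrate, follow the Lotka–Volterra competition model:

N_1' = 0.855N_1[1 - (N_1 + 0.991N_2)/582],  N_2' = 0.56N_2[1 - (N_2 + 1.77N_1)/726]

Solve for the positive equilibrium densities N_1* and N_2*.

N_1* ≈ 182, N_2* ≈ 403

Setting both brackets to zero gives the nullclines N_1 + 0.991N_2 = 582 and 1.77N_1 + N_2 = 726.
Substituting N_2 = 726 - 1.77N_1 into the first: N_1(1 - 0.991·1.77) = 582 - 0.991·726.
So N_1* = -137/-0.754 = 182, and then N_2* = 726 - 1.77·182 = 403.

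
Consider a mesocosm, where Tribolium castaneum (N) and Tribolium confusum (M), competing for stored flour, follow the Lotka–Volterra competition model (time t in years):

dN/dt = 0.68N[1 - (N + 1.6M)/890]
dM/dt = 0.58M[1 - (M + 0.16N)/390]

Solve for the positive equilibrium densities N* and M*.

N* ≈ 358, M* ≈ 333

Setting both brackets to zero gives the nullclines N + 1.6M = 890 and 0.16N + M = 390.
Substituting M = 390 - 0.16N into the first: N(1 - 1.6·0.16) = 890 - 1.6·390.
So N* = 266/0.744 = 358, and then M* = 390 - 0.16·358 = 333.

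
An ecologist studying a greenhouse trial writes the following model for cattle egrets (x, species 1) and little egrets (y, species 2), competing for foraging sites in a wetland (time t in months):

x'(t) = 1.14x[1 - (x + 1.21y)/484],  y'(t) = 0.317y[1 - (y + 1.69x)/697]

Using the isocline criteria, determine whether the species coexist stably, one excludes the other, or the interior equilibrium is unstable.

unstable coexistence (outcome depends on initial conditions)

Compare the nullcline intercepts: K1/α12 = 484/1.21 = 400 < K2 = 697; K2/α21 = 697/1.69 = 412 < K1 = 484.
Since both are reversed, neither can invade when rare; the interior point is a saddle.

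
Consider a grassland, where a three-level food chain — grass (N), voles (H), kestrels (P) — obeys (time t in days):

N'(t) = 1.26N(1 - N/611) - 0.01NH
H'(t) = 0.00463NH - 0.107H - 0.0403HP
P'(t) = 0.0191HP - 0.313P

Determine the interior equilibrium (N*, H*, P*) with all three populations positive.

N* ≈ 532, H* ≈ 16.4, P* ≈ 58.4

From dP/dt = 0: 0.0191H* = 0.313, so H* = 16.4.
From dN/dt = 0: 1.26(1 - N*/611) = 0.01·16.4, giving N* = 611·(1 - 0.13) = 532.
From dH/dt = 0: 0.00463·532 - 0.107 = 0.0403P*, so P* = 2.35/0.0403 = 58.4.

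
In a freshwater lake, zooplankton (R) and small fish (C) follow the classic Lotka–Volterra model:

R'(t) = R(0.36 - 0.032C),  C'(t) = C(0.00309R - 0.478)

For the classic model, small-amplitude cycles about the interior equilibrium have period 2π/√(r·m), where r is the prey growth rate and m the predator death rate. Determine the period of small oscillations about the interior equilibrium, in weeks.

Here r = 0.36 and m = 0.478, so r·m = 0.172.
ω = √0.172 = 0.415 per week, hence T = 2π/ω ≈ 15.1 weeks.

T ≈ 15.1 weeks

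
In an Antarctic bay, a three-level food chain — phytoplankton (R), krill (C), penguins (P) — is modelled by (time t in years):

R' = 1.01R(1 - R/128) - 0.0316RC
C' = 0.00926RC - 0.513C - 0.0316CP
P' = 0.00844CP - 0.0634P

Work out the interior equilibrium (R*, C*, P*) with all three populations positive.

R* ≈ 97.9, C* ≈ 7.51, P* ≈ 12.5

From dP/dt = 0: 0.00844C* = 0.0634, so C* = 7.51.
From dR/dt = 0: 1.01(1 - R*/128) = 0.0316·7.51, giving R* = 128·(1 - 0.235) = 97.9.
From dC/dt = 0: 0.00926·97.9 - 0.513 = 0.0316P*, so P* = 0.394/0.0316 = 12.5.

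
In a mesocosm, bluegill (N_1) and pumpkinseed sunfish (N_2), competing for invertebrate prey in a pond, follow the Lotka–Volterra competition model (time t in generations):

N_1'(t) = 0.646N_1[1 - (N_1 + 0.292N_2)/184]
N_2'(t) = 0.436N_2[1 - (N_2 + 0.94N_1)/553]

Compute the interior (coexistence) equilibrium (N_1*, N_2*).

Setting both brackets to zero gives the nullclines N_1 + 0.292N_2 = 184 and 0.94N_1 + N_2 = 553.
Substituting N_2 = 553 - 0.94N_1 into the first: N_1(1 - 0.292·0.94) = 184 - 0.292·553.
So N_1* = 22.5/0.726 = 31, and then N_2* = 553 - 0.94·31 = 524.

N_1* ≈ 31, N_2* ≈ 524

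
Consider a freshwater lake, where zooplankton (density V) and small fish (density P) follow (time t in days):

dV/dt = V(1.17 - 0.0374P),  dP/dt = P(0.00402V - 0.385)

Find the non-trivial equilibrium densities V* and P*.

Set dP/dt = 0 with P > 0: 0.00402V - 0.385 = 0, so V* = 0.385/0.00402 = 95.8.
Set dV/dt = 0 with V > 0: 1.17 - 0.0374P = 0, so P* = 1.17/0.0374 = 31.3.

V* ≈ 95.8, P* ≈ 31.3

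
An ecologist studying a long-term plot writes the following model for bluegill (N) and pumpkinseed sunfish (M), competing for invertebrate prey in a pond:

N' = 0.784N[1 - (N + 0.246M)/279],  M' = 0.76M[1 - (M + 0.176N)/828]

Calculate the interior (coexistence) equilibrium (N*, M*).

Setting both brackets to zero gives the nullclines N + 0.246M = 279 and 0.176N + M = 828.
Substituting M = 828 - 0.176N into the first: N(1 - 0.246·0.176) = 279 - 0.246·828.
So N* = 75.3/0.957 = 78.7, and then M* = 828 - 0.176·78.7 = 814.

N* ≈ 78.7, M* ≈ 814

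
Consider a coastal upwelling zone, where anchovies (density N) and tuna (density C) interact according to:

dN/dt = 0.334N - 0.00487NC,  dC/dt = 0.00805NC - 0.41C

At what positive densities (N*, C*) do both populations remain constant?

N* ≈ 50.9, C* ≈ 68.6

Set dC/dt = 0 with C > 0: 0.00805N - 0.41 = 0, so N* = 0.41/0.00805 = 50.9.
Set dN/dt = 0 with N > 0: 0.334 - 0.00487C = 0, so C* = 0.334/0.00487 = 68.6.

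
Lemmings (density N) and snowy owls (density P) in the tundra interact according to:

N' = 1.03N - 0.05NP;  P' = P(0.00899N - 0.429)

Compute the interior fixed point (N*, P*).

N* ≈ 47.7, P* ≈ 20.6

Set dP/dt = 0 with P > 0: 0.00899N - 0.429 = 0, so N* = 0.429/0.00899 = 47.7.
Set dN/dt = 0 with N > 0: 1.03 - 0.05P = 0, so P* = 1.03/0.05 = 20.6.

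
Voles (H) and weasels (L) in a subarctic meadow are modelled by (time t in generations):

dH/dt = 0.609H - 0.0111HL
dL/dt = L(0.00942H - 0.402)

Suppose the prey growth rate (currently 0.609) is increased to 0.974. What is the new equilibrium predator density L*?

At the interior fixed point, setting dH/dt = 0 with H > 0 fixes L* = (prey growth rate)/(HL coefficient) — independent of the other coefficients.
With the change, L* = 0.974/0.0111 = 87.7; it rises from 54.9.

L* ≈ 87.7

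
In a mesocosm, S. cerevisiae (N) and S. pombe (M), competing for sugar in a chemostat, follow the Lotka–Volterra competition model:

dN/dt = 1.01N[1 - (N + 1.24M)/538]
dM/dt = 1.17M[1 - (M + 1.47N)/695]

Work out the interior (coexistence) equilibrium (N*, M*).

Setting both brackets to zero gives the nullclines N + 1.24M = 538 and 1.47N + M = 695.
Substituting M = 695 - 1.47N into the first: N(1 - 1.24·1.47) = 538 - 1.24·695.
So N* = -324/-0.823 = 394, and then M* = 695 - 1.47·394 = 117.

N* ≈ 394, M* ≈ 117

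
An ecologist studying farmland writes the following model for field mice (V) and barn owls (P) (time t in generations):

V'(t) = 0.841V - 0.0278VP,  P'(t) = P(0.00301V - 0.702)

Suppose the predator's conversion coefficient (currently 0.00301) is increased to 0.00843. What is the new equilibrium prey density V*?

V* ≈ 83.3

At the interior fixed point, setting dP/dt = 0 with P > 0 fixes V* = (predator death rate)/(VP coefficient) — independent of the other coefficients.
With the change, V* = 0.702/0.00843 = 83.3; it falls from 233.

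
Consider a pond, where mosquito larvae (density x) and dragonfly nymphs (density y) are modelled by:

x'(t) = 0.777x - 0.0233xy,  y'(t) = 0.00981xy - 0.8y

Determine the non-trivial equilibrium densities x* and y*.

Set dy/dt = 0 with y > 0: 0.00981x - 0.8 = 0, so x* = 0.8/0.00981 = 81.5.
Set dx/dt = 0 with x > 0: 0.777 - 0.0233y = 0, so y* = 0.777/0.0233 = 33.3.

x* ≈ 81.5, y* ≈ 33.3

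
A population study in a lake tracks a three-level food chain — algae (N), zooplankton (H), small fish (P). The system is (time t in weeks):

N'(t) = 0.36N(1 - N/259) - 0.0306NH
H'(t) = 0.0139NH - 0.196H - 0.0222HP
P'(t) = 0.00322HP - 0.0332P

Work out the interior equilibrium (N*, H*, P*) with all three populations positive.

N* ≈ 32, H* ≈ 10.3, P* ≈ 11.2

From dP/dt = 0: 0.00322H* = 0.0332, so H* = 10.3.
From dN/dt = 0: 0.36(1 - N*/259) = 0.0306·10.3, giving N* = 259·(1 - 0.876) = 32.
From dH/dt = 0: 0.0139·32 - 0.196 = 0.0222P*, so P* = 0.249/0.0222 = 11.2.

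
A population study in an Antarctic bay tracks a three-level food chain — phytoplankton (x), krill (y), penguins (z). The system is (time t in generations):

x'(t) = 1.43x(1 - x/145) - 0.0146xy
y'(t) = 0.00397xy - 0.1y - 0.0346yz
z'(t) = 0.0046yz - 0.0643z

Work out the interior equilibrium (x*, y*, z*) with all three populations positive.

x* ≈ 124, y* ≈ 14, z* ≈ 11.4

From dz/dt = 0: 0.0046y* = 0.0643, so y* = 14.
From dx/dt = 0: 1.43(1 - x*/145) = 0.0146·14, giving x* = 145·(1 - 0.143) = 124.
From dy/dt = 0: 0.00397·124 - 0.1 = 0.0346z*, so z* = 0.393/0.0346 = 11.4.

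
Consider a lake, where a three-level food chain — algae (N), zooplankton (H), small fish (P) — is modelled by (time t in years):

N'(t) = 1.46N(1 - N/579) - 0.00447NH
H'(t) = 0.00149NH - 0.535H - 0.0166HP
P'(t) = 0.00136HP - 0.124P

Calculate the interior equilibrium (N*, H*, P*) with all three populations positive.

From dP/dt = 0: 0.00136H* = 0.124, so H* = 91.2.
From dN/dt = 0: 1.46(1 - N*/579) = 0.00447·91.2, giving N* = 579·(1 - 0.279) = 417.
From dH/dt = 0: 0.00149·417 - 0.535 = 0.0166P*, so P* = 0.0869/0.0166 = 5.23.

N* ≈ 417, H* ≈ 91.2, P* ≈ 5.23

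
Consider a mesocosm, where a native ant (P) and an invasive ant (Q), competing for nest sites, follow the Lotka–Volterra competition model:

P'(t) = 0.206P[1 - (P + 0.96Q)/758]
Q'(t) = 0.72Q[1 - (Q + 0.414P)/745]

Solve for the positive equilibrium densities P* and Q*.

Setting both brackets to zero gives the nullclines P + 0.96Q = 758 and 0.414P + Q = 745.
Substituting Q = 745 - 0.414P into the first: P(1 - 0.96·0.414) = 758 - 0.96·745.
So P* = 42.8/0.603 = 71, and then Q* = 745 - 0.414·71 = 716.

P* ≈ 71, Q* ≈ 716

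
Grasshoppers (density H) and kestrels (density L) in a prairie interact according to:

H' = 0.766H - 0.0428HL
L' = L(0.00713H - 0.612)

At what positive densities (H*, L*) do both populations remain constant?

H* ≈ 85.8, L* ≈ 17.9

Set dL/dt = 0 with L > 0: 0.00713H - 0.612 = 0, so H* = 0.612/0.00713 = 85.8.
Set dH/dt = 0 with H > 0: 0.766 - 0.0428L = 0, so L* = 0.766/0.0428 = 17.9.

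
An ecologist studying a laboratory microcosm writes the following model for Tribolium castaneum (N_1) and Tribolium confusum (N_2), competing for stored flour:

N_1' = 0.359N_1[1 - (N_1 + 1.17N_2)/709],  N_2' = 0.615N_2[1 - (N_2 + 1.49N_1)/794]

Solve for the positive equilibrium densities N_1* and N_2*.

Setting both brackets to zero gives the nullclines N_1 + 1.17N_2 = 709 and 1.49N_1 + N_2 = 794.
Substituting N_2 = 794 - 1.49N_1 into the first: N_1(1 - 1.17·1.49) = 709 - 1.17·794.
So N_1* = -220/-0.743 = 296, and then N_2* = 794 - 1.49·296 = 353.

N_1* ≈ 296, N_2* ≈ 353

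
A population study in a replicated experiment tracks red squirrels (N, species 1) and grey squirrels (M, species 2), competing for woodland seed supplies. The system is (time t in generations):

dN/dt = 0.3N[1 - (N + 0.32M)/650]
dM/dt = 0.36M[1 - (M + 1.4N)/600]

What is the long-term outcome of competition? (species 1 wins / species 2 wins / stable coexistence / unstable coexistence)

Compare the nullcline intercepts: K1/α12 = 650/0.32 = 2030 > K2 = 600; K2/α21 = 600/1.4 = 429 < K1 = 650.
Since the inequalities point opposite ways, species 1 can invade but species 2 cannot.

species 1 excludes species 2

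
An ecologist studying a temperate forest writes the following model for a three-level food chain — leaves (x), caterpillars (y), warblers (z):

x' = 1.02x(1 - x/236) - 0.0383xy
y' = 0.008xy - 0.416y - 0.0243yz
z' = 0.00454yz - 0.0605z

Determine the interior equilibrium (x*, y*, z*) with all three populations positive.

From dz/dt = 0: 0.00454y* = 0.0605, so y* = 13.3.
From dx/dt = 0: 1.02(1 - x*/236) = 0.0383·13.3, giving x* = 236·(1 - 0.5) = 118.
From dy/dt = 0: 0.008·118 - 0.416 = 0.0243z*, so z* = 0.527/0.0243 = 21.7.

x* ≈ 118, y* ≈ 13.3, z* ≈ 21.7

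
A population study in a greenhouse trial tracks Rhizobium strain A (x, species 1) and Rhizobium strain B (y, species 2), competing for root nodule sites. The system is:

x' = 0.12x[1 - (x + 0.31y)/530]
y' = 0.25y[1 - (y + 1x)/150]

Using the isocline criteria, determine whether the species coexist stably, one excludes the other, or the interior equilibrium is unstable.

Compare the nullcline intercepts: K1/α12 = 530/0.31 = 1710 > K2 = 150; K2/α21 = 150/1 = 150 < K1 = 530.
Since the inequalities point opposite ways, species 1 can invade but species 2 cannot.

species 1 excludes species 2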